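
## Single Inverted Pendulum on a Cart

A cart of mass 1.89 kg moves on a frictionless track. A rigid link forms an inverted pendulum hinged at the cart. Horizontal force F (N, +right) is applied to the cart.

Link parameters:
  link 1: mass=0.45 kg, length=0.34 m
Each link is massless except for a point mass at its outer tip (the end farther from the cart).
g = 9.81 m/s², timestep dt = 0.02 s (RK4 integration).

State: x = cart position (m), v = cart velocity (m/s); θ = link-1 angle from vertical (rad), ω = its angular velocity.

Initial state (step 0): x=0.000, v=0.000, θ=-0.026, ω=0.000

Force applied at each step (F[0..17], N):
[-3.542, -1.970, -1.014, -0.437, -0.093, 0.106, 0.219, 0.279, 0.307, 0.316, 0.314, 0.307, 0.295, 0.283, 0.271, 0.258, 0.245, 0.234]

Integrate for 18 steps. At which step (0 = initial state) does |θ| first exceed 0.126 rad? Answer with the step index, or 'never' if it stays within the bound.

Answer: never

Derivation:
apply F[0]=-3.542 → step 1: x=-0.000, v=-0.036, θ=-0.025, ω=0.092
apply F[1]=-1.970 → step 2: x=-0.001, v=-0.056, θ=-0.023, ω=0.136
apply F[2]=-1.014 → step 3: x=-0.003, v=-0.066, θ=-0.020, ω=0.152
apply F[3]=-0.437 → step 4: x=-0.004, v=-0.069, θ=-0.017, ω=0.153
apply F[4]=-0.093 → step 5: x=-0.005, v=-0.070, θ=-0.014, ω=0.145
apply F[5]=+0.106 → step 6: x=-0.007, v=-0.068, θ=-0.011, ω=0.132
apply F[6]=+0.219 → step 7: x=-0.008, v=-0.065, θ=-0.009, ω=0.118
apply F[7]=+0.279 → step 8: x=-0.009, v=-0.062, θ=-0.006, ω=0.104
apply F[8]=+0.307 → step 9: x=-0.010, v=-0.058, θ=-0.004, ω=0.091
apply F[9]=+0.316 → step 10: x=-0.012, v=-0.055, θ=-0.003, ω=0.079
apply F[10]=+0.314 → step 11: x=-0.013, v=-0.052, θ=-0.001, ω=0.067
apply F[11]=+0.307 → step 12: x=-0.014, v=-0.048, θ=-0.000, ω=0.057
apply F[12]=+0.295 → step 13: x=-0.015, v=-0.045, θ=0.001, ω=0.049
apply F[13]=+0.283 → step 14: x=-0.015, v=-0.042, θ=0.002, ω=0.041
apply F[14]=+0.271 → step 15: x=-0.016, v=-0.039, θ=0.003, ω=0.034
apply F[15]=+0.258 → step 16: x=-0.017, v=-0.037, θ=0.003, ω=0.028
apply F[16]=+0.245 → step 17: x=-0.018, v=-0.034, θ=0.004, ω=0.023
apply F[17]=+0.234 → step 18: x=-0.018, v=-0.032, θ=0.004, ω=0.018
max |θ| = 0.026 ≤ 0.126 over all 19 states.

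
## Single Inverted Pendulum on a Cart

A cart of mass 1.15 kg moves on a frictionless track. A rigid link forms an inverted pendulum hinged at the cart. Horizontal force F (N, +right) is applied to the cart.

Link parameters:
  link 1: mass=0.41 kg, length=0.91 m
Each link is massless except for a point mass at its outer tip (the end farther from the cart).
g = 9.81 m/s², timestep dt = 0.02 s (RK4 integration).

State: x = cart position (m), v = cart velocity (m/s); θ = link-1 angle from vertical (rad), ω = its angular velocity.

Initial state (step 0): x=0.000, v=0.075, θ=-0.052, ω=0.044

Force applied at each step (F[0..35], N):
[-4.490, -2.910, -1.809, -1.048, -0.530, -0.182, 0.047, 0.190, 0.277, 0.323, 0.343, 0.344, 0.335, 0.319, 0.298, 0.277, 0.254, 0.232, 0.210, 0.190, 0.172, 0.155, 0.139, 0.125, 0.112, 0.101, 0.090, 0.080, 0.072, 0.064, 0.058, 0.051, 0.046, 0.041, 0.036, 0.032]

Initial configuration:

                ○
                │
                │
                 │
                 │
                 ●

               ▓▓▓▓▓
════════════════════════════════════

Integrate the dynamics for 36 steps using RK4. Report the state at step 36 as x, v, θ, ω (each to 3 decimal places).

apply F[0]=-4.490 → step 1: x=0.001, v=0.001, θ=-0.050, ω=0.115
apply F[1]=-2.910 → step 2: x=0.000, v=-0.047, θ=-0.048, ω=0.156
apply F[2]=-1.809 → step 3: x=-0.001, v=-0.075, θ=-0.044, ω=0.177
apply F[3]=-1.048 → step 4: x=-0.003, v=-0.090, θ=-0.041, ω=0.184
apply F[4]=-0.530 → step 5: x=-0.004, v=-0.097, θ=-0.037, ω=0.183
apply F[5]=-0.182 → step 6: x=-0.006, v=-0.097, θ=-0.034, ω=0.176
apply F[6]=+0.047 → step 7: x=-0.008, v=-0.094, θ=-0.030, ω=0.166
apply F[7]=+0.190 → step 8: x=-0.010, v=-0.089, θ=-0.027, ω=0.154
apply F[8]=+0.277 → step 9: x=-0.012, v=-0.082, θ=-0.024, ω=0.141
apply F[9]=+0.323 → step 10: x=-0.013, v=-0.075, θ=-0.021, ω=0.129
apply F[10]=+0.343 → step 11: x=-0.015, v=-0.068, θ=-0.019, ω=0.116
apply F[11]=+0.344 → step 12: x=-0.016, v=-0.061, θ=-0.017, ω=0.105
apply F[12]=+0.335 → step 13: x=-0.017, v=-0.054, θ=-0.015, ω=0.094
apply F[13]=+0.319 → step 14: x=-0.018, v=-0.047, θ=-0.013, ω=0.084
apply F[14]=+0.298 → step 15: x=-0.019, v=-0.041, θ=-0.011, ω=0.074
apply F[15]=+0.277 → step 16: x=-0.020, v=-0.036, θ=-0.010, ω=0.066
apply F[16]=+0.254 → step 17: x=-0.021, v=-0.031, θ=-0.009, ω=0.058
apply F[17]=+0.232 → step 18: x=-0.021, v=-0.026, θ=-0.007, ω=0.052
apply F[18]=+0.210 → step 19: x=-0.022, v=-0.022, θ=-0.007, ω=0.046
apply F[19]=+0.190 → step 20: x=-0.022, v=-0.018, θ=-0.006, ω=0.040
apply F[20]=+0.172 → step 21: x=-0.022, v=-0.015, θ=-0.005, ω=0.035
apply F[21]=+0.155 → step 22: x=-0.023, v=-0.012, θ=-0.004, ω=0.031
apply F[22]=+0.139 → step 23: x=-0.023, v=-0.009, θ=-0.004, ω=0.027
apply F[23]=+0.125 → step 24: x=-0.023, v=-0.007, θ=-0.003, ω=0.024
apply F[24]=+0.112 → step 25: x=-0.023, v=-0.004, θ=-0.003, ω=0.021
apply F[25]=+0.101 → step 26: x=-0.023, v=-0.002, θ=-0.002, ω=0.018
apply F[26]=+0.090 → step 27: x=-0.023, v=-0.001, θ=-0.002, ω=0.016
apply F[27]=+0.080 → step 28: x=-0.023, v=0.001, θ=-0.002, ω=0.014
apply F[28]=+0.072 → step 29: x=-0.023, v=0.002, θ=-0.001, ω=0.012
apply F[29]=+0.064 → step 30: x=-0.023, v=0.003, θ=-0.001, ω=0.010
apply F[30]=+0.058 → step 31: x=-0.023, v=0.004, θ=-0.001, ω=0.009
apply F[31]=+0.051 → step 32: x=-0.023, v=0.005, θ=-0.001, ω=0.008
apply F[32]=+0.046 → step 33: x=-0.023, v=0.006, θ=-0.001, ω=0.007
apply F[33]=+0.041 → step 34: x=-0.023, v=0.007, θ=-0.001, ω=0.006
apply F[34]=+0.036 → step 35: x=-0.023, v=0.008, θ=-0.000, ω=0.005
apply F[35]=+0.032 → step 36: x=-0.022, v=0.008, θ=-0.000, ω=0.004

Answer: x=-0.022, v=0.008, θ=-0.000, ω=0.004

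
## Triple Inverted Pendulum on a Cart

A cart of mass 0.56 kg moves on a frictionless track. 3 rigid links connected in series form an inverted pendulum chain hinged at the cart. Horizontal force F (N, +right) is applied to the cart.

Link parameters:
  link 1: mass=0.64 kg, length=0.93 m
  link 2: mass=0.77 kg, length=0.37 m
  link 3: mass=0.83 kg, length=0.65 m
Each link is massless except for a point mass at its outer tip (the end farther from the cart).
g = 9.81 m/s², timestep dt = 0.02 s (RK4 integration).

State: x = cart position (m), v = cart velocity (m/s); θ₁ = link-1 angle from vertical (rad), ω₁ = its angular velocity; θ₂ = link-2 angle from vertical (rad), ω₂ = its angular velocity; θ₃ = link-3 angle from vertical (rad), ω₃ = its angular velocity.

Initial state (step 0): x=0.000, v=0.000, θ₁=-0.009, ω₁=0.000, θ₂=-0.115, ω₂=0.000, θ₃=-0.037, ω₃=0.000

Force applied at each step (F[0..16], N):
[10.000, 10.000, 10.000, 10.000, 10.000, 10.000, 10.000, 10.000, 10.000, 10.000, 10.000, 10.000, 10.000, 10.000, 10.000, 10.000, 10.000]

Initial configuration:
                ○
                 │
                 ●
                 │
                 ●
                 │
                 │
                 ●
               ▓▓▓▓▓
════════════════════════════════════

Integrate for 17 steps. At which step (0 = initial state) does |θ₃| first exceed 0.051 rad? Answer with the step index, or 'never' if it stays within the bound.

Answer: 17

Derivation:
apply F[0]=+10.000 → step 1: x=0.004, v=0.365, θ₁=-0.012, ω₁=-0.342, θ₂=-0.117, ω₂=-0.227, θ₃=-0.037, ω₃=0.046
apply F[1]=+10.000 → step 2: x=0.015, v=0.734, θ₁=-0.023, ω₁=-0.694, θ₂=-0.124, ω₂=-0.445, θ₃=-0.035, ω₃=0.094
apply F[2]=+10.000 → step 3: x=0.033, v=1.111, θ₁=-0.040, ω₁=-1.063, θ₂=-0.135, ω₂=-0.641, θ₃=-0.033, ω₃=0.143
apply F[3]=+10.000 → step 4: x=0.059, v=1.497, θ₁=-0.065, ω₁=-1.455, θ₂=-0.149, ω₂=-0.802, θ₃=-0.029, ω₃=0.191
apply F[4]=+10.000 → step 5: x=0.093, v=1.888, θ₁=-0.099, ω₁=-1.870, θ₂=-0.167, ω₂=-0.917, θ₃=-0.025, ω₃=0.234
apply F[5]=+10.000 → step 6: x=0.135, v=2.274, θ₁=-0.140, ω₁=-2.297, θ₂=-0.186, ω₂=-0.977, θ₃=-0.020, ω₃=0.262
apply F[6]=+10.000 → step 7: x=0.184, v=2.637, θ₁=-0.190, ω₁=-2.716, θ₂=-0.205, ω₂=-0.985, θ₃=-0.015, ω₃=0.267
apply F[7]=+10.000 → step 8: x=0.240, v=2.958, θ₁=-0.249, ω₁=-3.099, θ₂=-0.225, ω₂=-0.964, θ₃=-0.010, ω₃=0.240
apply F[8]=+10.000 → step 9: x=0.302, v=3.222, θ₁=-0.314, ω₁=-3.419, θ₂=-0.244, ω₂=-0.948, θ₃=-0.005, ω₃=0.179
apply F[9]=+10.000 → step 10: x=0.368, v=3.422, θ₁=-0.385, ω₁=-3.663, θ₂=-0.263, ω₂=-0.972, θ₃=-0.003, ω₃=0.089
apply F[10]=+10.000 → step 11: x=0.438, v=3.563, θ₁=-0.460, ω₁=-3.836, θ₂=-0.283, ω₂=-1.061, θ₃=-0.002, ω₃=-0.022
apply F[11]=+10.000 → step 12: x=0.510, v=3.655, θ₁=-0.538, ω₁=-3.951, θ₂=-0.306, ω₂=-1.218, θ₃=-0.004, ω₃=-0.146
apply F[12]=+10.000 → step 13: x=0.584, v=3.710, θ₁=-0.618, ω₁=-4.024, θ₂=-0.332, ω₂=-1.439, θ₃=-0.008, ω₃=-0.278
apply F[13]=+10.000 → step 14: x=0.659, v=3.735, θ₁=-0.699, ω₁=-4.067, θ₂=-0.364, ω₂=-1.712, θ₃=-0.015, ω₃=-0.415
apply F[14]=+10.000 → step 15: x=0.733, v=3.737, θ₁=-0.780, ω₁=-4.092, θ₂=-0.401, ω₂=-2.025, θ₃=-0.025, ω₃=-0.559
apply F[15]=+10.000 → step 16: x=0.808, v=3.717, θ₁=-0.862, ω₁=-4.103, θ₂=-0.445, ω₂=-2.367, θ₃=-0.037, ω₃=-0.710
apply F[16]=+10.000 → step 17: x=0.882, v=3.680, θ₁=-0.944, ω₁=-4.105, θ₂=-0.496, ω₂=-2.728, θ₃=-0.053, ω₃=-0.872
|θ₃| = 0.053 > 0.051 first at step 17.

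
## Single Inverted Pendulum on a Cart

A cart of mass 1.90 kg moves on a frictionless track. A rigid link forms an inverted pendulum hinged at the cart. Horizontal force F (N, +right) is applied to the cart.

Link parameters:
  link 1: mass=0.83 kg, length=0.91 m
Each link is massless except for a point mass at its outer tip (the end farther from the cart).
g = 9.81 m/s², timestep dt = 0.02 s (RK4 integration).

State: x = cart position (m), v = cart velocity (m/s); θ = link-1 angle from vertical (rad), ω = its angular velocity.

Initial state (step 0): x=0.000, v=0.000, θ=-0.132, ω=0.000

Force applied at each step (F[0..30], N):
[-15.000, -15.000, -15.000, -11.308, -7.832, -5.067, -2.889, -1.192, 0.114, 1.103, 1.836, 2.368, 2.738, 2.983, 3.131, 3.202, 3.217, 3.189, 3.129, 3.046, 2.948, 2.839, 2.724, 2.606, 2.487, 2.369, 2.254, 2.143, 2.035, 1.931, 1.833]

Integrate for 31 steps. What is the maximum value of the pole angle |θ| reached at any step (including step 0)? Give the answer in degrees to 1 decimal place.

apply F[0]=-15.000 → step 1: x=-0.001, v=-0.146, θ=-0.131, ω=0.130
apply F[1]=-15.000 → step 2: x=-0.006, v=-0.292, θ=-0.127, ω=0.262
apply F[2]=-15.000 → step 3: x=-0.013, v=-0.438, θ=-0.120, ω=0.395
apply F[3]=-11.308 → step 4: x=-0.023, v=-0.547, θ=-0.111, ω=0.489
apply F[4]=-7.832 → step 5: x=-0.035, v=-0.620, θ=-0.101, ω=0.546
apply F[5]=-5.067 → step 6: x=-0.047, v=-0.665, θ=-0.090, ω=0.575
apply F[6]=-2.889 → step 7: x=-0.061, v=-0.689, θ=-0.078, ω=0.582
apply F[7]=-1.192 → step 8: x=-0.075, v=-0.695, θ=-0.067, ω=0.574
apply F[8]=+0.114 → step 9: x=-0.089, v=-0.689, θ=-0.055, ω=0.554
apply F[9]=+1.103 → step 10: x=-0.102, v=-0.673, θ=-0.045, ω=0.526
apply F[10]=+1.836 → step 11: x=-0.116, v=-0.651, θ=-0.034, ω=0.492
apply F[11]=+2.368 → step 12: x=-0.128, v=-0.623, θ=-0.025, ω=0.456
apply F[12]=+2.738 → step 13: x=-0.140, v=-0.593, θ=-0.016, ω=0.418
apply F[13]=+2.983 → step 14: x=-0.152, v=-0.560, θ=-0.008, ω=0.380
apply F[14]=+3.131 → step 15: x=-0.163, v=-0.527, θ=-0.001, ω=0.342
apply F[15]=+3.202 → step 16: x=-0.173, v=-0.493, θ=0.005, ω=0.306
apply F[16]=+3.217 → step 17: x=-0.183, v=-0.460, θ=0.011, ω=0.271
apply F[17]=+3.189 → step 18: x=-0.191, v=-0.428, θ=0.016, ω=0.238
apply F[18]=+3.129 → step 19: x=-0.200, v=-0.397, θ=0.021, ω=0.208
apply F[19]=+3.046 → step 20: x=-0.207, v=-0.366, θ=0.025, ω=0.180
apply F[20]=+2.948 → step 21: x=-0.214, v=-0.338, θ=0.028, ω=0.154
apply F[21]=+2.839 → step 22: x=-0.221, v=-0.310, θ=0.031, ω=0.130
apply F[22]=+2.724 → step 23: x=-0.227, v=-0.284, θ=0.033, ω=0.108
apply F[23]=+2.606 → step 24: x=-0.232, v=-0.260, θ=0.035, ω=0.089
apply F[24]=+2.487 → step 25: x=-0.237, v=-0.237, θ=0.037, ω=0.071
apply F[25]=+2.369 → step 26: x=-0.242, v=-0.215, θ=0.038, ω=0.055
apply F[26]=+2.254 → step 27: x=-0.246, v=-0.195, θ=0.039, ω=0.041
apply F[27]=+2.143 → step 28: x=-0.250, v=-0.175, θ=0.040, ω=0.029
apply F[28]=+2.035 → step 29: x=-0.253, v=-0.157, θ=0.040, ω=0.018
apply F[29]=+1.931 → step 30: x=-0.256, v=-0.141, θ=0.040, ω=0.008
apply F[30]=+1.833 → step 31: x=-0.259, v=-0.125, θ=0.040, ω=-0.001
Max |angle| over trajectory = 0.132 rad = 7.6°.

Answer: 7.6°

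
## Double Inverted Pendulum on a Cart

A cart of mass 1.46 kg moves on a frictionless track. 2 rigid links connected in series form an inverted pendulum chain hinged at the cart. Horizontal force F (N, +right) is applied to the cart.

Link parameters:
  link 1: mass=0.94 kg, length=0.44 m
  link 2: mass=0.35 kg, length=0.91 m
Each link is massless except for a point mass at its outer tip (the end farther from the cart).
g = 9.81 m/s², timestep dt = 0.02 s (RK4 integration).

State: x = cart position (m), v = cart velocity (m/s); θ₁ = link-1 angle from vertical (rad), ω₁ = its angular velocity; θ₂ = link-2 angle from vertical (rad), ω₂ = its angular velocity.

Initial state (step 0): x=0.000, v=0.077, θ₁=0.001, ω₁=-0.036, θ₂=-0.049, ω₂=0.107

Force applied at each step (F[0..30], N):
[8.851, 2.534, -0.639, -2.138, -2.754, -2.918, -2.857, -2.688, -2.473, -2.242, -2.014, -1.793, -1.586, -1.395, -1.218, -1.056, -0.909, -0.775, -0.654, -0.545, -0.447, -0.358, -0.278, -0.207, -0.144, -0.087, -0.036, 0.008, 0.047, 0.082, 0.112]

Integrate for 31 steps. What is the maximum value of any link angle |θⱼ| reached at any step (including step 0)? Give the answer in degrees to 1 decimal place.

Answer: 2.8°

Derivation:
apply F[0]=+8.851 → step 1: x=0.003, v=0.198, θ₁=-0.002, ω₁=-0.304, θ₂=-0.047, ω₂=0.093
apply F[1]=+2.534 → step 2: x=0.007, v=0.234, θ₁=-0.009, ω₁=-0.381, θ₂=-0.045, ω₂=0.081
apply F[2]=-0.639 → step 3: x=0.012, v=0.227, θ₁=-0.017, ω₁=-0.367, θ₂=-0.044, ω₂=0.072
apply F[3]=-2.138 → step 4: x=0.016, v=0.202, θ₁=-0.023, ω₁=-0.313, θ₂=-0.042, ω₂=0.065
apply F[4]=-2.754 → step 5: x=0.020, v=0.169, θ₁=-0.029, ω₁=-0.247, θ₂=-0.041, ω₂=0.060
apply F[5]=-2.918 → step 6: x=0.023, v=0.134, θ₁=-0.033, ω₁=-0.181, θ₂=-0.040, ω₂=0.058
apply F[6]=-2.857 → step 7: x=0.025, v=0.101, θ₁=-0.036, ω₁=-0.121, θ₂=-0.039, ω₂=0.056
apply F[7]=-2.688 → step 8: x=0.027, v=0.071, θ₁=-0.038, ω₁=-0.069, θ₂=-0.038, ω₂=0.056
apply F[8]=-2.473 → step 9: x=0.028, v=0.043, θ₁=-0.039, ω₁=-0.025, θ₂=-0.037, ω₂=0.057
apply F[9]=-2.242 → step 10: x=0.029, v=0.020, θ₁=-0.039, ω₁=0.012, θ₂=-0.035, ω₂=0.058
apply F[10]=-2.014 → step 11: x=0.029, v=-0.001, θ₁=-0.039, ω₁=0.041, θ₂=-0.034, ω₂=0.059
apply F[11]=-1.793 → step 12: x=0.029, v=-0.019, θ₁=-0.038, ω₁=0.063, θ₂=-0.033, ω₂=0.060
apply F[12]=-1.586 → step 13: x=0.028, v=-0.034, θ₁=-0.036, ω₁=0.081, θ₂=-0.032, ω₂=0.062
apply F[13]=-1.395 → step 14: x=0.027, v=-0.047, θ₁=-0.035, ω₁=0.094, θ₂=-0.031, ω₂=0.063
apply F[14]=-1.218 → step 15: x=0.026, v=-0.058, θ₁=-0.033, ω₁=0.103, θ₂=-0.029, ω₂=0.064
apply F[15]=-1.056 → step 16: x=0.025, v=-0.067, θ₁=-0.030, ω₁=0.109, θ₂=-0.028, ω₂=0.065
apply F[16]=-0.909 → step 17: x=0.023, v=-0.075, θ₁=-0.028, ω₁=0.112, θ₂=-0.027, ω₂=0.065
apply F[17]=-0.775 → step 18: x=0.022, v=-0.080, θ₁=-0.026, ω₁=0.113, θ₂=-0.025, ω₂=0.066
apply F[18]=-0.654 → step 19: x=0.020, v=-0.085, θ₁=-0.024, ω₁=0.113, θ₂=-0.024, ω₂=0.066
apply F[19]=-0.545 → step 20: x=0.019, v=-0.089, θ₁=-0.022, ω₁=0.111, θ₂=-0.023, ω₂=0.066
apply F[20]=-0.447 → step 21: x=0.017, v=-0.091, θ₁=-0.019, ω₁=0.108, θ₂=-0.021, ω₂=0.065
apply F[21]=-0.358 → step 22: x=0.015, v=-0.093, θ₁=-0.017, ω₁=0.104, θ₂=-0.020, ω₂=0.064
apply F[22]=-0.278 → step 23: x=0.013, v=-0.094, θ₁=-0.015, ω₁=0.099, θ₂=-0.019, ω₂=0.063
apply F[23]=-0.207 → step 24: x=0.011, v=-0.094, θ₁=-0.013, ω₁=0.095, θ₂=-0.018, ω₂=0.062
apply F[24]=-0.144 → step 25: x=0.009, v=-0.094, θ₁=-0.011, ω₁=0.089, θ₂=-0.016, ω₂=0.061
apply F[25]=-0.087 → step 26: x=0.007, v=-0.093, θ₁=-0.010, ω₁=0.084, θ₂=-0.015, ω₂=0.059
apply F[26]=-0.036 → step 27: x=0.005, v=-0.092, θ₁=-0.008, ω₁=0.079, θ₂=-0.014, ω₂=0.058
apply F[27]=+0.008 → step 28: x=0.004, v=-0.091, θ₁=-0.007, ω₁=0.073, θ₂=-0.013, ω₂=0.056
apply F[28]=+0.047 → step 29: x=0.002, v=-0.089, θ₁=-0.005, ω₁=0.068, θ₂=-0.012, ω₂=0.054
apply F[29]=+0.082 → step 30: x=0.000, v=-0.087, θ₁=-0.004, ω₁=0.063, θ₂=-0.011, ω₂=0.052
apply F[30]=+0.112 → step 31: x=-0.002, v=-0.085, θ₁=-0.003, ω₁=0.058, θ₂=-0.010, ω₂=0.050
Max |angle| over trajectory = 0.049 rad = 2.8°.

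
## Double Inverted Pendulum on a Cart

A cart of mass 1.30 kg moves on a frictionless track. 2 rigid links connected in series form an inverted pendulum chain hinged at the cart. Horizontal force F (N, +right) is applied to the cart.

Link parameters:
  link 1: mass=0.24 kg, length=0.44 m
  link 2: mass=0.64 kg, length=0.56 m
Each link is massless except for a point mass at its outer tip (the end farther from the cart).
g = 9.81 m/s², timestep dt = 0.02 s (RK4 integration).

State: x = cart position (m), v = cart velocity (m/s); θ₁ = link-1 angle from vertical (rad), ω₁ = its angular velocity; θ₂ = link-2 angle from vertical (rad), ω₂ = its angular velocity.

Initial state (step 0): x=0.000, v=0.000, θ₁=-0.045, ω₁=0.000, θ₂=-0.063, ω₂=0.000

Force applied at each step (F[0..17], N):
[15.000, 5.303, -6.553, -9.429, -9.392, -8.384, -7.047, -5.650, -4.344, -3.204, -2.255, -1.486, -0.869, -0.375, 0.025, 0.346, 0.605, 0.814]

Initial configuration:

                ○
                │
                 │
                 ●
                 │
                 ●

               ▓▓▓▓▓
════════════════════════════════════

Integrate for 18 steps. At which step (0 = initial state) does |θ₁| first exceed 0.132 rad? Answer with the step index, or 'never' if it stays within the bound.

Answer: never

Derivation:
apply F[0]=+15.000 → step 1: x=0.002, v=0.237, θ₁=-0.050, ω₁=-0.540, θ₂=-0.063, ω₂=-0.020
apply F[1]=+5.303 → step 2: x=0.008, v=0.325, θ₁=-0.063, ω₁=-0.758, θ₂=-0.064, ω₂=-0.028
apply F[2]=-6.553 → step 3: x=0.014, v=0.234, θ₁=-0.077, ω₁=-0.590, θ₂=-0.064, ω₂=-0.020
apply F[3]=-9.429 → step 4: x=0.017, v=0.100, θ₁=-0.086, ω₁=-0.345, θ₂=-0.064, ω₂=0.003
apply F[4]=-9.392 → step 5: x=0.018, v=-0.032, θ₁=-0.091, ω₁=-0.116, θ₂=-0.064, ω₂=0.037
apply F[5]=-8.384 → step 6: x=0.016, v=-0.148, θ₁=-0.091, ω₁=0.072, θ₂=-0.063, ω₂=0.074
apply F[6]=-7.047 → step 7: x=0.012, v=-0.244, θ₁=-0.088, ω₁=0.215, θ₂=-0.061, ω₂=0.111
apply F[7]=-5.650 → step 8: x=0.006, v=-0.320, θ₁=-0.083, ω₁=0.315, θ₂=-0.058, ω₂=0.145
apply F[8]=-4.344 → step 9: x=-0.001, v=-0.376, θ₁=-0.076, ω₁=0.380, θ₂=-0.055, ω₂=0.175
apply F[9]=-3.204 → step 10: x=-0.009, v=-0.415, θ₁=-0.068, ω₁=0.415, θ₂=-0.052, ω₂=0.199
apply F[10]=-2.255 → step 11: x=-0.017, v=-0.442, θ₁=-0.060, ω₁=0.429, θ₂=-0.047, ω₂=0.217
apply F[11]=-1.486 → step 12: x=-0.026, v=-0.457, θ₁=-0.051, ω₁=0.428, θ₂=-0.043, ω₂=0.230
apply F[12]=-0.869 → step 13: x=-0.035, v=-0.464, θ₁=-0.043, ω₁=0.416, θ₂=-0.038, ω₂=0.238
apply F[13]=-0.375 → step 14: x=-0.045, v=-0.465, θ₁=-0.035, ω₁=0.397, θ₂=-0.033, ω₂=0.242
apply F[14]=+0.025 → step 15: x=-0.054, v=-0.461, θ₁=-0.027, ω₁=0.373, θ₂=-0.029, ω₂=0.242
apply F[15]=+0.346 → step 16: x=-0.063, v=-0.452, θ₁=-0.020, ω₁=0.347, θ₂=-0.024, ω₂=0.238
apply F[16]=+0.605 → step 17: x=-0.072, v=-0.441, θ₁=-0.013, ω₁=0.320, θ₂=-0.019, ω₂=0.232
apply F[17]=+0.814 → step 18: x=-0.081, v=-0.427, θ₁=-0.007, ω₁=0.292, θ₂=-0.015, ω₂=0.223
max |θ₁| = 0.091 ≤ 0.132 over all 19 states.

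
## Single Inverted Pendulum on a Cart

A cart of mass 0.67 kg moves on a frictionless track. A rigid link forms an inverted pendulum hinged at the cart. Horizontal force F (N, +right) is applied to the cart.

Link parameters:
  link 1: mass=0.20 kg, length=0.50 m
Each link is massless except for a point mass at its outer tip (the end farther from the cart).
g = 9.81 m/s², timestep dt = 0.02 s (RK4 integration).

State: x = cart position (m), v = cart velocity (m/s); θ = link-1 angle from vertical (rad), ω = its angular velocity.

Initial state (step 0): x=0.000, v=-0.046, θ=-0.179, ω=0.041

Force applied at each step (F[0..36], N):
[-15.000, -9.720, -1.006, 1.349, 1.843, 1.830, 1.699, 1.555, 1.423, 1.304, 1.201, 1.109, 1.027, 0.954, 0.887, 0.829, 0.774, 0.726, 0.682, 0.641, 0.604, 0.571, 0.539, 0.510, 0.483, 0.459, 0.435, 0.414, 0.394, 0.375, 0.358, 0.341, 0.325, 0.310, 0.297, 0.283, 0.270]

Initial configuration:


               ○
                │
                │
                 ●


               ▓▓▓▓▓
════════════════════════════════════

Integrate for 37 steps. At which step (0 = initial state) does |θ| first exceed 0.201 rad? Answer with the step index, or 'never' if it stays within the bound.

Answer: never

Derivation:
apply F[0]=-15.000 → step 1: x=-0.005, v=-0.480, θ=-0.170, ω=0.827
apply F[1]=-9.720 → step 2: x=-0.018, v=-0.759, θ=-0.149, ω=1.315
apply F[2]=-1.006 → step 3: x=-0.033, v=-0.782, θ=-0.123, ω=1.307
apply F[3]=+1.349 → step 4: x=-0.048, v=-0.736, θ=-0.098, ω=1.173
apply F[4]=+1.843 → step 5: x=-0.062, v=-0.676, θ=-0.076, ω=1.020
apply F[5]=+1.830 → step 6: x=-0.075, v=-0.618, θ=-0.057, ω=0.878
apply F[6]=+1.699 → step 7: x=-0.087, v=-0.565, θ=-0.041, ω=0.752
apply F[7]=+1.555 → step 8: x=-0.098, v=-0.516, θ=-0.027, ω=0.642
apply F[8]=+1.423 → step 9: x=-0.108, v=-0.473, θ=-0.015, ω=0.547
apply F[9]=+1.304 → step 10: x=-0.117, v=-0.433, θ=-0.005, ω=0.464
apply F[10]=+1.201 → step 11: x=-0.125, v=-0.397, θ=0.004, ω=0.392
apply F[11]=+1.109 → step 12: x=-0.133, v=-0.365, θ=0.011, ω=0.329
apply F[12]=+1.027 → step 13: x=-0.140, v=-0.335, θ=0.017, ω=0.275
apply F[13]=+0.954 → step 14: x=-0.146, v=-0.307, θ=0.022, ω=0.228
apply F[14]=+0.887 → step 15: x=-0.152, v=-0.282, θ=0.026, ω=0.187
apply F[15]=+0.829 → step 16: x=-0.158, v=-0.259, θ=0.029, ω=0.152
apply F[16]=+0.774 → step 17: x=-0.162, v=-0.238, θ=0.032, ω=0.122
apply F[17]=+0.726 → step 18: x=-0.167, v=-0.218, θ=0.034, ω=0.095
apply F[18]=+0.682 → step 19: x=-0.171, v=-0.200, θ=0.036, ω=0.073
apply F[19]=+0.641 → step 20: x=-0.175, v=-0.183, θ=0.037, ω=0.053
apply F[20]=+0.604 → step 21: x=-0.179, v=-0.167, θ=0.038, ω=0.036
apply F[21]=+0.571 → step 22: x=-0.182, v=-0.152, θ=0.039, ω=0.022
apply F[22]=+0.539 → step 23: x=-0.185, v=-0.139, θ=0.039, ω=0.009
apply F[23]=+0.510 → step 24: x=-0.187, v=-0.126, θ=0.039, ω=-0.001
apply F[24]=+0.483 → step 25: x=-0.190, v=-0.113, θ=0.039, ω=-0.010
apply F[25]=+0.459 → step 26: x=-0.192, v=-0.102, θ=0.039, ω=-0.017
apply F[26]=+0.435 → step 27: x=-0.194, v=-0.091, θ=0.038, ω=-0.024
apply F[27]=+0.414 → step 28: x=-0.195, v=-0.081, θ=0.038, ω=-0.029
apply F[28]=+0.394 → step 29: x=-0.197, v=-0.072, θ=0.037, ω=-0.033
apply F[29]=+0.375 → step 30: x=-0.198, v=-0.063, θ=0.037, ω=-0.037
apply F[30]=+0.358 → step 31: x=-0.200, v=-0.054, θ=0.036, ω=-0.040
apply F[31]=+0.341 → step 32: x=-0.201, v=-0.046, θ=0.035, ω=-0.042
apply F[32]=+0.325 → step 33: x=-0.201, v=-0.038, θ=0.034, ω=-0.044
apply F[33]=+0.310 → step 34: x=-0.202, v=-0.031, θ=0.033, ω=-0.046
apply F[34]=+0.297 → step 35: x=-0.203, v=-0.024, θ=0.032, ω=-0.047
apply F[35]=+0.283 → step 36: x=-0.203, v=-0.017, θ=0.031, ω=-0.047
apply F[36]=+0.270 → step 37: x=-0.203, v=-0.011, θ=0.030, ω=-0.048
max |θ| = 0.179 ≤ 0.201 over all 38 states.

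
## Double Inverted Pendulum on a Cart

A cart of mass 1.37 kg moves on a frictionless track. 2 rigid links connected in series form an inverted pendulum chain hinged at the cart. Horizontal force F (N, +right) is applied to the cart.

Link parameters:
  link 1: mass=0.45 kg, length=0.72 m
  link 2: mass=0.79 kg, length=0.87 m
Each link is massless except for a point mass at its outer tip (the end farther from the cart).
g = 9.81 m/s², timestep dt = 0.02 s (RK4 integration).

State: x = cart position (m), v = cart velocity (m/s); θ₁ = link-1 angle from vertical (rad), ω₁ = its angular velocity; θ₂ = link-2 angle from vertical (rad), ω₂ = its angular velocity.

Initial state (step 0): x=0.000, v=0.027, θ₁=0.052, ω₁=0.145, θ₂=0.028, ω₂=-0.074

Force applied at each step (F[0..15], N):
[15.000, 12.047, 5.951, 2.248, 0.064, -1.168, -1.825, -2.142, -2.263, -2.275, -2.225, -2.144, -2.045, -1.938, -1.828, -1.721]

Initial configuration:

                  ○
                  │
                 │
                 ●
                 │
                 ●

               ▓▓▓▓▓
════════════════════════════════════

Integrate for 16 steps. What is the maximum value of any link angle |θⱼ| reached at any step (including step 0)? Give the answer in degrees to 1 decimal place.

apply F[0]=+15.000 → step 1: x=0.003, v=0.236, θ₁=0.052, ω₁=-0.118, θ₂=0.026, ω₂=-0.091
apply F[1]=+12.047 → step 2: x=0.009, v=0.403, θ₁=0.048, ω₁=-0.323, θ₂=0.024, ω₂=-0.107
apply F[2]=+5.951 → step 3: x=0.018, v=0.482, θ₁=0.041, ω₁=-0.410, θ₂=0.022, ω₂=-0.120
apply F[3]=+2.248 → step 4: x=0.028, v=0.508, θ₁=0.032, ω₁=-0.430, θ₂=0.020, ω₂=-0.129
apply F[4]=+0.064 → step 5: x=0.038, v=0.504, θ₁=0.024, ω₁=-0.412, θ₂=0.017, ω₂=-0.135
apply F[5]=-1.168 → step 6: x=0.048, v=0.484, θ₁=0.016, ω₁=-0.376, θ₂=0.014, ω₂=-0.138
apply F[6]=-1.825 → step 7: x=0.057, v=0.455, θ₁=0.009, ω₁=-0.333, θ₂=0.011, ω₂=-0.137
apply F[7]=-2.142 → step 8: x=0.066, v=0.423, θ₁=0.003, ω₁=-0.289, θ₂=0.009, ω₂=-0.135
apply F[8]=-2.263 → step 9: x=0.074, v=0.390, θ₁=-0.003, ω₁=-0.247, θ₂=0.006, ω₂=-0.130
apply F[9]=-2.275 → step 10: x=0.082, v=0.357, θ₁=-0.007, ω₁=-0.208, θ₂=0.004, ω₂=-0.124
apply F[10]=-2.225 → step 11: x=0.088, v=0.326, θ₁=-0.011, ω₁=-0.173, θ₂=0.001, ω₂=-0.117
apply F[11]=-2.144 → step 12: x=0.095, v=0.297, θ₁=-0.014, ω₁=-0.143, θ₂=-0.001, ω₂=-0.109
apply F[12]=-2.045 → step 13: x=0.100, v=0.270, θ₁=-0.017, ω₁=-0.116, θ₂=-0.003, ω₂=-0.100
apply F[13]=-1.938 → step 14: x=0.105, v=0.245, θ₁=-0.019, ω₁=-0.092, θ₂=-0.005, ω₂=-0.092
apply F[14]=-1.828 → step 15: x=0.110, v=0.222, θ₁=-0.021, ω₁=-0.072, θ₂=-0.007, ω₂=-0.083
apply F[15]=-1.721 → step 16: x=0.114, v=0.201, θ₁=-0.022, ω₁=-0.055, θ₂=-0.008, ω₂=-0.075
Max |angle| over trajectory = 0.052 rad = 3.0°.

Answer: 3.0°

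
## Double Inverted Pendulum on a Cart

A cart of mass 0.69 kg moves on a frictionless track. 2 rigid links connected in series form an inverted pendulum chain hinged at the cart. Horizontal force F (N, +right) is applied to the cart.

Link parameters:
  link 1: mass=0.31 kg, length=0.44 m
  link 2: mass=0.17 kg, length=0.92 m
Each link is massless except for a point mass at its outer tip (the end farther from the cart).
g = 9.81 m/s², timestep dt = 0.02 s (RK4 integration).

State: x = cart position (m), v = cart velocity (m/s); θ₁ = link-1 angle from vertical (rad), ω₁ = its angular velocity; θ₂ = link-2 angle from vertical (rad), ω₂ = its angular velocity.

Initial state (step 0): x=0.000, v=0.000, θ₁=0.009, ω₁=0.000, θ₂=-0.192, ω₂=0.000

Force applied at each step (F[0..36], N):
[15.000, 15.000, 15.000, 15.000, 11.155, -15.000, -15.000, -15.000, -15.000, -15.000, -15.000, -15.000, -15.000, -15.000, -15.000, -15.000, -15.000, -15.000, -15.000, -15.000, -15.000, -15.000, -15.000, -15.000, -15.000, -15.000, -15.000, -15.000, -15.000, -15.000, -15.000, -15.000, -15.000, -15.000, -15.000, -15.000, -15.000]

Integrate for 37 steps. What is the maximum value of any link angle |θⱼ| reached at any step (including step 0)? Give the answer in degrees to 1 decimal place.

apply F[0]=+15.000 → step 1: x=0.004, v=0.434, θ₁=-0.000, ω₁=-0.937, θ₂=-0.193, ω₂=-0.064
apply F[1]=+15.000 → step 2: x=0.017, v=0.870, θ₁=-0.029, ω₁=-1.897, θ₂=-0.194, ω₂=-0.115
apply F[2]=+15.000 → step 3: x=0.039, v=1.309, θ₁=-0.076, ω₁=-2.894, θ₂=-0.197, ω₂=-0.145
apply F[3]=+15.000 → step 4: x=0.070, v=1.747, θ₁=-0.145, ω₁=-3.926, θ₂=-0.200, ω₂=-0.152
apply F[4]=+11.155 → step 5: x=0.108, v=2.066, θ₁=-0.231, ω₁=-4.720, θ₂=-0.203, ω₂=-0.152
apply F[5]=-15.000 → step 6: x=0.145, v=1.657, θ₁=-0.318, ω₁=-3.960, θ₂=-0.206, ω₂=-0.135
apply F[6]=-15.000 → step 7: x=0.174, v=1.270, θ₁=-0.390, ω₁=-3.328, θ₂=-0.208, ω₂=-0.086
apply F[7]=-15.000 → step 8: x=0.196, v=0.904, θ₁=-0.452, ω₁=-2.813, θ₂=-0.209, ω₂=0.000
apply F[8]=-15.000 → step 9: x=0.211, v=0.554, θ₁=-0.504, ω₁=-2.397, θ₂=-0.208, ω₂=0.119
apply F[9]=-15.000 → step 10: x=0.218, v=0.217, θ₁=-0.548, ω₁=-2.063, θ₂=-0.204, ω₂=0.267
apply F[10]=-15.000 → step 11: x=0.219, v=-0.110, θ₁=-0.587, ω₁=-1.795, θ₂=-0.197, ω₂=0.441
apply F[11]=-15.000 → step 12: x=0.214, v=-0.430, θ₁=-0.620, ω₁=-1.581, θ₂=-0.187, ω₂=0.637
apply F[12]=-15.000 → step 13: x=0.202, v=-0.745, θ₁=-0.650, ω₁=-1.410, θ₂=-0.172, ω₂=0.852
apply F[13]=-15.000 → step 14: x=0.184, v=-1.056, θ₁=-0.677, ω₁=-1.272, θ₂=-0.152, ω₂=1.085
apply F[14]=-15.000 → step 15: x=0.160, v=-1.365, θ₁=-0.701, ω₁=-1.160, θ₂=-0.128, ω₂=1.335
apply F[15]=-15.000 → step 16: x=0.130, v=-1.673, θ₁=-0.723, ω₁=-1.065, θ₂=-0.099, ω₂=1.599
apply F[16]=-15.000 → step 17: x=0.093, v=-1.981, θ₁=-0.744, ω₁=-0.980, θ₂=-0.064, ω₂=1.877
apply F[17]=-15.000 → step 18: x=0.050, v=-2.290, θ₁=-0.763, ω₁=-0.897, θ₂=-0.024, ω₂=2.167
apply F[18]=-15.000 → step 19: x=0.001, v=-2.600, θ₁=-0.780, ω₁=-0.807, θ₂=0.023, ω₂=2.468
apply F[19]=-15.000 → step 20: x=-0.054, v=-2.912, θ₁=-0.795, ω₁=-0.701, θ₂=0.075, ω₂=2.779
apply F[20]=-15.000 → step 21: x=-0.115, v=-3.226, θ₁=-0.807, ω₁=-0.570, θ₂=0.134, ω₂=3.099
apply F[21]=-15.000 → step 22: x=-0.183, v=-3.542, θ₁=-0.817, ω₁=-0.404, θ₂=0.199, ω₂=3.427
apply F[22]=-15.000 → step 23: x=-0.257, v=-3.860, θ₁=-0.823, ω₁=-0.193, θ₂=0.271, ω₂=3.763
apply F[23]=-15.000 → step 24: x=-0.337, v=-4.180, θ₁=-0.825, ω₁=0.074, θ₂=0.350, ω₂=4.105
apply F[24]=-15.000 → step 25: x=-0.424, v=-4.502, θ₁=-0.820, ω₁=0.409, θ₂=0.435, ω₂=4.454
apply F[25]=-15.000 → step 26: x=-0.517, v=-4.826, θ₁=-0.808, ω₁=0.825, θ₂=0.528, ω₂=4.807
apply F[26]=-15.000 → step 27: x=-0.617, v=-5.154, θ₁=-0.786, ω₁=1.335, θ₂=0.628, ω₂=5.163
apply F[27]=-15.000 → step 28: x=-0.723, v=-5.486, θ₁=-0.754, ω₁=1.954, θ₂=0.734, ω₂=5.517
apply F[28]=-15.000 → step 29: x=-0.836, v=-5.826, θ₁=-0.707, ω₁=2.698, θ₂=0.848, ω₂=5.860
apply F[29]=-15.000 → step 30: x=-0.957, v=-6.179, θ₁=-0.645, ω₁=3.583, θ₂=0.969, ω₂=6.176
apply F[30]=-15.000 → step 31: x=-1.084, v=-6.551, θ₁=-0.563, ω₁=4.628, θ₂=1.095, ω₂=6.439
apply F[31]=-15.000 → step 32: x=-1.219, v=-6.951, θ₁=-0.459, ω₁=5.843, θ₂=1.226, ω₂=6.607
apply F[32]=-15.000 → step 33: x=-1.362, v=-7.384, θ₁=-0.328, ω₁=7.225, θ₂=1.358, ω₂=6.612
apply F[33]=-15.000 → step 34: x=-1.514, v=-7.843, θ₁=-0.169, ω₁=8.730, θ₂=1.488, ω₂=6.364
apply F[34]=-15.000 → step 35: x=-1.676, v=-8.294, θ₁=0.021, ω₁=10.244, θ₂=1.610, ω₂=5.766
apply F[35]=-15.000 → step 36: x=-1.846, v=-8.674, θ₁=0.240, ω₁=11.600, θ₂=1.716, ω₂=4.774
apply F[36]=-15.000 → step 37: x=-2.022, v=-8.912, θ₁=0.483, ω₁=12.684, θ₂=1.799, ω₂=3.456
Max |angle| over trajectory = 1.799 rad = 103.1°.

Answer: 103.1°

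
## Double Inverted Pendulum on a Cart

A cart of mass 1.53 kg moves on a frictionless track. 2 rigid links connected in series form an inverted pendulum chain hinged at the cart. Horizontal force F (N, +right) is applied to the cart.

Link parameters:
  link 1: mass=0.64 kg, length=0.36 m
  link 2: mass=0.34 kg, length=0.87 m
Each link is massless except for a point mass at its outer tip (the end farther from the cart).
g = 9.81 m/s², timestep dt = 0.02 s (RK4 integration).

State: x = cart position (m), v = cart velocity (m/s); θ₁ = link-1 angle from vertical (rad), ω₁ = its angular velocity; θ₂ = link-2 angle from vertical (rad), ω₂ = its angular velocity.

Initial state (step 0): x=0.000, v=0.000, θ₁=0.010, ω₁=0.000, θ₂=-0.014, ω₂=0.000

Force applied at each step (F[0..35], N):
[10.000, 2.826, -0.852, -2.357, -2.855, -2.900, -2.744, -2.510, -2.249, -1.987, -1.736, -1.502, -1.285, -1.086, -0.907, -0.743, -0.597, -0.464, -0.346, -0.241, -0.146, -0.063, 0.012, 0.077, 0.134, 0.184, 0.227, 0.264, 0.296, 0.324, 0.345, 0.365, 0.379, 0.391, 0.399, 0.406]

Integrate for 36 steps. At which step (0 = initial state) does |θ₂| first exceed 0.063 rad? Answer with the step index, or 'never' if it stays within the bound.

apply F[0]=+10.000 → step 1: x=0.001, v=0.130, θ₁=0.007, ω₁=-0.349, θ₂=-0.014, ω₂=-0.008
apply F[1]=+2.826 → step 2: x=0.004, v=0.166, θ₁=-0.001, ω₁=-0.444, θ₂=-0.014, ω₂=-0.014
apply F[2]=-0.852 → step 3: x=0.007, v=0.156, θ₁=-0.010, ω₁=-0.415, θ₂=-0.015, ω₂=-0.017
apply F[3]=-2.357 → step 4: x=0.010, v=0.127, θ₁=-0.018, ω₁=-0.342, θ₂=-0.015, ω₂=-0.017
apply F[4]=-2.855 → step 5: x=0.012, v=0.092, θ₁=-0.024, ω₁=-0.258, θ₂=-0.015, ω₂=-0.015
apply F[5]=-2.900 → step 6: x=0.014, v=0.057, θ₁=-0.028, ω₁=-0.179, θ₂=-0.016, ω₂=-0.012
apply F[6]=-2.744 → step 7: x=0.015, v=0.025, θ₁=-0.031, ω₁=-0.110, θ₂=-0.016, ω₂=-0.007
apply F[7]=-2.510 → step 8: x=0.015, v=-0.004, θ₁=-0.032, ω₁=-0.052, θ₂=-0.016, ω₂=-0.001
apply F[8]=-2.249 → step 9: x=0.015, v=-0.029, θ₁=-0.033, ω₁=-0.005, θ₂=-0.016, ω₂=0.005
apply F[9]=-1.987 → step 10: x=0.014, v=-0.051, θ₁=-0.033, ω₁=0.033, θ₂=-0.016, ω₂=0.011
apply F[10]=-1.736 → step 11: x=0.013, v=-0.069, θ₁=-0.032, ω₁=0.062, θ₂=-0.015, ω₂=0.016
apply F[11]=-1.502 → step 12: x=0.011, v=-0.085, θ₁=-0.030, ω₁=0.085, θ₂=-0.015, ω₂=0.022
apply F[12]=-1.285 → step 13: x=0.009, v=-0.098, θ₁=-0.028, ω₁=0.101, θ₂=-0.014, ω₂=0.027
apply F[13]=-1.086 → step 14: x=0.007, v=-0.109, θ₁=-0.026, ω₁=0.112, θ₂=-0.014, ω₂=0.031
apply F[14]=-0.907 → step 15: x=0.005, v=-0.118, θ₁=-0.024, ω₁=0.119, θ₂=-0.013, ω₂=0.035
apply F[15]=-0.743 → step 16: x=0.003, v=-0.125, θ₁=-0.022, ω₁=0.123, θ₂=-0.012, ω₂=0.039
apply F[16]=-0.597 → step 17: x=0.000, v=-0.130, θ₁=-0.019, ω₁=0.124, θ₂=-0.012, ω₂=0.042
apply F[17]=-0.464 → step 18: x=-0.003, v=-0.134, θ₁=-0.017, ω₁=0.123, θ₂=-0.011, ω₂=0.044
apply F[18]=-0.346 → step 19: x=-0.005, v=-0.136, θ₁=-0.014, ω₁=0.120, θ₂=-0.010, ω₂=0.046
apply F[19]=-0.241 → step 20: x=-0.008, v=-0.138, θ₁=-0.012, ω₁=0.116, θ₂=-0.009, ω₂=0.047
apply F[20]=-0.146 → step 21: x=-0.011, v=-0.138, θ₁=-0.010, ω₁=0.111, θ₂=-0.008, ω₂=0.048
apply F[21]=-0.063 → step 22: x=-0.014, v=-0.138, θ₁=-0.007, ω₁=0.106, θ₂=-0.007, ω₂=0.048
apply F[22]=+0.012 → step 23: x=-0.016, v=-0.137, θ₁=-0.005, ω₁=0.100, θ₂=-0.006, ω₂=0.048
apply F[23]=+0.077 → step 24: x=-0.019, v=-0.135, θ₁=-0.003, ω₁=0.093, θ₂=-0.005, ω₂=0.048
apply F[24]=+0.134 → step 25: x=-0.022, v=-0.133, θ₁=-0.002, ω₁=0.087, θ₂=-0.004, ω₂=0.047
apply F[25]=+0.184 → step 26: x=-0.024, v=-0.131, θ₁=0.000, ω₁=0.080, θ₂=-0.003, ω₂=0.046
apply F[26]=+0.227 → step 27: x=-0.027, v=-0.128, θ₁=0.002, ω₁=0.074, θ₂=-0.002, ω₂=0.045
apply F[27]=+0.264 → step 28: x=-0.030, v=-0.125, θ₁=0.003, ω₁=0.067, θ₂=-0.002, ω₂=0.043
apply F[28]=+0.296 → step 29: x=-0.032, v=-0.121, θ₁=0.004, ω₁=0.061, θ₂=-0.001, ω₂=0.041
apply F[29]=+0.324 → step 30: x=-0.034, v=-0.118, θ₁=0.005, ω₁=0.055, θ₂=0.000, ω₂=0.040
apply F[30]=+0.345 → step 31: x=-0.037, v=-0.114, θ₁=0.006, ω₁=0.050, θ₂=0.001, ω₂=0.038
apply F[31]=+0.365 → step 32: x=-0.039, v=-0.110, θ₁=0.007, ω₁=0.044, θ₂=0.002, ω₂=0.036
apply F[32]=+0.379 → step 33: x=-0.041, v=-0.106, θ₁=0.008, ω₁=0.039, θ₂=0.002, ω₂=0.034
apply F[33]=+0.391 → step 34: x=-0.043, v=-0.102, θ₁=0.009, ω₁=0.034, θ₂=0.003, ω₂=0.032
apply F[34]=+0.399 → step 35: x=-0.045, v=-0.098, θ₁=0.010, ω₁=0.030, θ₂=0.004, ω₂=0.030
apply F[35]=+0.406 → step 36: x=-0.047, v=-0.094, θ₁=0.010, ω₁=0.026, θ₂=0.004, ω₂=0.028
max |θ₂| = 0.016 ≤ 0.063 over all 37 states.

Answer: never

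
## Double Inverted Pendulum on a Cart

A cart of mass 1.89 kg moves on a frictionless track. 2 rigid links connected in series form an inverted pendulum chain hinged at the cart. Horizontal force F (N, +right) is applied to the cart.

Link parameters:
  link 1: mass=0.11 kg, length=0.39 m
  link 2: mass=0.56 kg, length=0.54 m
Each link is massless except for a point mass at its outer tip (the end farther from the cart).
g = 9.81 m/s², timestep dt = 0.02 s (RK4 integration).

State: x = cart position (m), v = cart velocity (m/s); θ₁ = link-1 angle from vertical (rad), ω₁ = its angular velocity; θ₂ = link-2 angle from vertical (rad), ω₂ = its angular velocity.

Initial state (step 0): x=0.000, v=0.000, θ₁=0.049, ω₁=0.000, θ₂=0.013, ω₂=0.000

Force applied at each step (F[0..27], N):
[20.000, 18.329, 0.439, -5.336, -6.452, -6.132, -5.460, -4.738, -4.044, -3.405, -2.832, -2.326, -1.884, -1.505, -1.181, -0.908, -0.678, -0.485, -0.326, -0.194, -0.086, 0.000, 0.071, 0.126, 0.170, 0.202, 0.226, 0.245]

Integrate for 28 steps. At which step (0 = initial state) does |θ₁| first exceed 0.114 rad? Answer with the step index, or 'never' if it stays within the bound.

apply F[0]=+20.000 → step 1: x=0.002, v=0.208, θ₁=0.045, ω₁=-0.416, θ₂=0.012, ω₂=-0.080
apply F[1]=+18.329 → step 2: x=0.008, v=0.399, θ₁=0.033, ω₁=-0.813, θ₂=0.010, ω₂=-0.144
apply F[2]=+0.439 → step 3: x=0.016, v=0.402, θ₁=0.017, ω₁=-0.767, θ₂=0.007, ω₂=-0.179
apply F[3]=-5.336 → step 4: x=0.024, v=0.345, θ₁=0.003, ω₁=-0.603, θ₂=0.003, ω₂=-0.190
apply F[4]=-6.452 → step 5: x=0.030, v=0.277, θ₁=-0.007, ω₁=-0.438, θ₂=-0.001, ω₂=-0.183
apply F[5]=-6.132 → step 6: x=0.035, v=0.213, θ₁=-0.014, ω₁=-0.300, θ₂=-0.004, ω₂=-0.165
apply F[6]=-5.460 → step 7: x=0.038, v=0.156, θ₁=-0.019, ω₁=-0.192, θ₂=-0.007, ω₂=-0.140
apply F[7]=-4.738 → step 8: x=0.041, v=0.108, θ₁=-0.022, ω₁=-0.110, θ₂=-0.010, ω₂=-0.113
apply F[8]=-4.044 → step 9: x=0.043, v=0.067, θ₁=-0.024, ω₁=-0.048, θ₂=-0.012, ω₂=-0.085
apply F[9]=-3.405 → step 10: x=0.044, v=0.032, θ₁=-0.024, ω₁=-0.002, θ₂=-0.013, ω₂=-0.059
apply F[10]=-2.832 → step 11: x=0.044, v=0.004, θ₁=-0.024, ω₁=0.032, θ₂=-0.014, ω₂=-0.036
apply F[11]=-2.326 → step 12: x=0.044, v=-0.019, θ₁=-0.023, ω₁=0.055, θ₂=-0.015, ω₂=-0.016
apply F[12]=-1.884 → step 13: x=0.043, v=-0.037, θ₁=-0.022, ω₁=0.071, θ₂=-0.015, ω₂=0.001
apply F[13]=-1.505 → step 14: x=0.043, v=-0.052, θ₁=-0.021, ω₁=0.080, θ₂=-0.015, ω₂=0.016
apply F[14]=-1.181 → step 15: x=0.041, v=-0.063, θ₁=-0.019, ω₁=0.086, θ₂=-0.014, ω₂=0.027
apply F[15]=-0.908 → step 16: x=0.040, v=-0.071, θ₁=-0.017, ω₁=0.088, θ₂=-0.014, ω₂=0.036
apply F[16]=-0.678 → step 17: x=0.039, v=-0.077, θ₁=-0.015, ω₁=0.088, θ₂=-0.013, ω₂=0.043
apply F[17]=-0.485 → step 18: x=0.037, v=-0.081, θ₁=-0.014, ω₁=0.085, θ₂=-0.012, ω₂=0.047
apply F[18]=-0.326 → step 19: x=0.035, v=-0.084, θ₁=-0.012, ω₁=0.082, θ₂=-0.011, ω₂=0.050
apply F[19]=-0.194 → step 20: x=0.034, v=-0.085, θ₁=-0.010, ω₁=0.078, θ₂=-0.010, ω₂=0.052
apply F[20]=-0.086 → step 21: x=0.032, v=-0.086, θ₁=-0.009, ω₁=0.073, θ₂=-0.009, ω₂=0.052
apply F[21]=+0.000 → step 22: x=0.030, v=-0.085, θ₁=-0.008, ω₁=0.068, θ₂=-0.008, ω₂=0.052
apply F[22]=+0.071 → step 23: x=0.029, v=-0.084, θ₁=-0.006, ω₁=0.063, θ₂=-0.007, ω₂=0.050
apply F[23]=+0.126 → step 24: x=0.027, v=-0.082, θ₁=-0.005, ω₁=0.058, θ₂=-0.006, ω₂=0.048
apply F[24]=+0.170 → step 25: x=0.025, v=-0.080, θ₁=-0.004, ω₁=0.053, θ₂=-0.005, ω₂=0.046
apply F[25]=+0.202 → step 26: x=0.024, v=-0.078, θ₁=-0.003, ω₁=0.048, θ₂=-0.004, ω₂=0.044
apply F[26]=+0.226 → step 27: x=0.022, v=-0.075, θ₁=-0.002, ω₁=0.043, θ₂=-0.003, ω₂=0.041
apply F[27]=+0.245 → step 28: x=0.021, v=-0.072, θ₁=-0.001, ω₁=0.039, θ₂=-0.002, ω₂=0.038
max |θ₁| = 0.049 ≤ 0.114 over all 29 states.

Answer: never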